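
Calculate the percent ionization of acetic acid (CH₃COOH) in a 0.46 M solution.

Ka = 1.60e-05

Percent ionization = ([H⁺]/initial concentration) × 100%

Using Ka equilibrium: x² + Ka×x - Ka×C = 0. Solving: [H⁺] = 2.7049e-03. Percent = (2.7049e-03/0.46) × 100

Percent ionization = 0.588%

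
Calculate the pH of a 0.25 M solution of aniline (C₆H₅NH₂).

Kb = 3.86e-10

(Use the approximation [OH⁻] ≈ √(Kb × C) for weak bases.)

[OH⁻] = √(Kb × C) = √(3.86e-10 × 0.25) = 9.8234e-06. pOH = 5.01, pH = 14 - pOH

pH = 8.99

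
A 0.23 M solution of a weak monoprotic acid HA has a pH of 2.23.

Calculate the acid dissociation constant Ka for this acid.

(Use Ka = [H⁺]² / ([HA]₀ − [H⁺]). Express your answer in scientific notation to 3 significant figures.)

[H⁺] = 10^(−pH) = 10^(−2.23) = 5.888e-03 M. For HA ⇌ H⁺ + A⁻, Ka = [H⁺][A⁻]/[HA] = [H⁺]² / ([HA]₀ − [H⁺]) = (5.888e-03)² / (0.23 − 5.888e-03) = 1.55e-04.

K_a = 1.55e-04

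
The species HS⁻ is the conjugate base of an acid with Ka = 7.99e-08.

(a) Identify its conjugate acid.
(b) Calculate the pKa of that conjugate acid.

(a) The conjugate acid is formed by adding one H⁺ to HS⁻, giving H₂S. (b) pKa = -log(Ka) = -log(7.99e-08) = 7.10.

Conjugate acid: H₂S; pK_a = 7.10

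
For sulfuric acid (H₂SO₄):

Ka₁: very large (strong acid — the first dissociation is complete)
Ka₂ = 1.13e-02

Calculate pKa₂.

pKa₂ = -log(Ka₂) = -log(1.13e-02) = 1.95.

pK_{a2} = 1.95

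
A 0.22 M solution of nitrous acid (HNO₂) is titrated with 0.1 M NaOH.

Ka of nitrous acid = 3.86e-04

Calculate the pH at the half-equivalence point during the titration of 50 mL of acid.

At half-equivalence [HA] = [A⁻], so Henderson-Hasselbalch gives pH = pKa = -log(3.86e-04) = 3.41.

pH = pKa = 3.41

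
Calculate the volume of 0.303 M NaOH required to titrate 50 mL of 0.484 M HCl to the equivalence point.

At equivalence: moles acid = moles base. moles HCl = 0.484 × 50/1000 = 0.0242 mol. V_base = moles / 0.303 × 1000 = 79.9 mL.

V_{base} = 79.9 mL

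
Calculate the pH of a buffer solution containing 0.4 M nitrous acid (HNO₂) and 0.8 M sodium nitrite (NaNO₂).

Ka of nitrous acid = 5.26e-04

pKa = -log(5.26e-04) = 3.28. pH = pKa + log([A⁻]/[HA]) = 3.28 + log(0.8/0.4)

pH = 3.58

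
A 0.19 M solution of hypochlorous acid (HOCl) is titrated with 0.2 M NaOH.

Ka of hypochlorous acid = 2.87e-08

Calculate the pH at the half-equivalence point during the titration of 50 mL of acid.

At half-equivalence [HA] = [A⁻], so Henderson-Hasselbalch gives pH = pKa = -log(2.87e-08) = 7.54.

pH = pKa = 7.54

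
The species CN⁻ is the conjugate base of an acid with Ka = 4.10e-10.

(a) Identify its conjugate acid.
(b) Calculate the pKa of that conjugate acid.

(a) The conjugate acid is formed by adding one H⁺ to CN⁻, giving HCN. (b) pKa = -log(Ka) = -log(4.10e-10) = 9.39.

Conjugate acid: HCN; pK_a = 9.39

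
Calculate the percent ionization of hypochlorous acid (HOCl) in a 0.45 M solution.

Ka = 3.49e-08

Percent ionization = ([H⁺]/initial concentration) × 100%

Using Ka equilibrium: x² + Ka×x - Ka×C = 0. Solving: [H⁺] = 1.2530e-04. Percent = (1.2530e-04/0.45) × 100

Percent ionization = 0.0278%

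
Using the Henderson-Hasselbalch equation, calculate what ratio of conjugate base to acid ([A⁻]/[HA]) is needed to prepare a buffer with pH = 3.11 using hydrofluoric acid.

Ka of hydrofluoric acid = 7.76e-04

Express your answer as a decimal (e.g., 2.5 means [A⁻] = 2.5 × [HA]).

pKa = -log(7.76e-04) = 3.1101. pH = pKa + log([A⁻]/[HA]), so log([A⁻]/[HA]) = pH − pKa = 3.11 − 3.1101 = -0.0001. [A⁻]/[HA] = 10^(-0.0001) = 1.00

[A⁻]/[HA] = 1.00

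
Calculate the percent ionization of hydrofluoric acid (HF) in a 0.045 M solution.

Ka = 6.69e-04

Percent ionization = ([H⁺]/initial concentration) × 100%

Using Ka equilibrium: x² + Ka×x - Ka×C = 0. Solving: [H⁺] = 5.1625e-03. Percent = (5.1625e-03/0.045) × 100

Percent ionization = 11.5%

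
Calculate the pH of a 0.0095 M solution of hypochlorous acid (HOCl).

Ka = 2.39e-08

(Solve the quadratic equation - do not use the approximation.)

x² + Ka×x - Ka×C = 0. Using quadratic formula: [H⁺] = 1.5056e-05

pH = 4.82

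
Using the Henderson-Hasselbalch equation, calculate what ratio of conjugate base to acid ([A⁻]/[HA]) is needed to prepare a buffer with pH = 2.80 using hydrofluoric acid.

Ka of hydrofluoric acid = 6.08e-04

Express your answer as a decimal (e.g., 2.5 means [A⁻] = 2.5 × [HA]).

pKa = -log(6.08e-04) = 3.2161. pH = pKa + log([A⁻]/[HA]), so log([A⁻]/[HA]) = pH − pKa = 2.80 − 3.2161 = -0.4161. [A⁻]/[HA] = 10^(-0.4161) = 0.384

[A⁻]/[HA] = 0.384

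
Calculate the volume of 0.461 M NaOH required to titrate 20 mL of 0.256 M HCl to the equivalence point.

At equivalence: moles acid = moles base. moles HCl = 0.256 × 20/1000 = 0.00512 mol. V_base = moles / 0.461 × 1000 = 11.1 mL.

V_{base} = 11.1 mL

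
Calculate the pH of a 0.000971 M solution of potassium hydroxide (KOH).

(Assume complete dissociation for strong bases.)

[OH⁻] = 0.000971 M for strong base. pOH = -log[OH⁻] = 3.01, pH = 14 - pOH

pH = 10.99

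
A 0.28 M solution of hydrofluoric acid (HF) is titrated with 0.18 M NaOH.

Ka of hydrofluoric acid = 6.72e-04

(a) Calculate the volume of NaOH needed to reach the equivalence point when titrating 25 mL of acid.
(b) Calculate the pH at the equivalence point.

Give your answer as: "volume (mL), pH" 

moles acid = 0.28 × 25/1000 = 0.007 mol; V_base = moles/0.18 × 1000 = 38.9 mL. At equivalence only the conjugate base is present: [A⁻] = 0.007/0.064 = 1.0957e-01 M. Kb = Kw/Ka = 1.49e-11; [OH⁻] = √(Kb × [A⁻]) = 1.2769e-06; pOH = 5.89; pH = 14 - pOH = 8.11.

V = 38.9 mL, pH = 8.11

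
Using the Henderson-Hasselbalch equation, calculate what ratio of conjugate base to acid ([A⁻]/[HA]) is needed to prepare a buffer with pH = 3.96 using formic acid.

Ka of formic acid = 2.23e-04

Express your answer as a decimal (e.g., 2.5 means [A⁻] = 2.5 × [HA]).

pKa = -log(2.23e-04) = 3.6517. pH = pKa + log([A⁻]/[HA]), so log([A⁻]/[HA]) = pH − pKa = 3.96 − 3.6517 = 0.3083. [A⁻]/[HA] = 10^(0.3083) = 2.03

[A⁻]/[HA] = 2.03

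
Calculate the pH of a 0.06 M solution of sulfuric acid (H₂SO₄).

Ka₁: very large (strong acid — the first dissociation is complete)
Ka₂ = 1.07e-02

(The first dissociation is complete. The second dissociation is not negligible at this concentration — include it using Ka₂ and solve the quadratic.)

First dissociation is complete: [H⁺]₀ = [HSO₄⁻]₀ = C = 0.06 M. Second dissociation HSO₄⁻ ⇌ H⁺ + SO₄²⁻: let x = [SO₄²⁻]. Ka₂ = (C + x)·x / (C − x) = 1.07e-02 → x² + (C + Ka₂)·x − Ka₂·C = 0 → x² + 0.07070·x − 6.420e-04 = 0. x = (−0.07070 + √(0.07070² + 4 × 6.420e-04)) / 2 = 8.1428e-03 M. [H⁺] = C + x = 0.06 + 8.1428e-03 = 6.8143e-02 M. pH = -log(6.8143e-02) = 1.17.

pH = 1.17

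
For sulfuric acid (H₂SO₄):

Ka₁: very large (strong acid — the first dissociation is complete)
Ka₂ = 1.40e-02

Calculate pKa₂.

pKa₂ = -log(Ka₂) = -log(1.40e-02) = 1.85.

pK_{a2} = 1.85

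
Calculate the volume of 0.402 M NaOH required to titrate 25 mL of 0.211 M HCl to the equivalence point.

At equivalence: moles acid = moles base. moles HCl = 0.211 × 25/1000 = 0.005275 mol. V_base = moles / 0.402 × 1000 = 13.1 mL.

V_{base} = 13.1 mL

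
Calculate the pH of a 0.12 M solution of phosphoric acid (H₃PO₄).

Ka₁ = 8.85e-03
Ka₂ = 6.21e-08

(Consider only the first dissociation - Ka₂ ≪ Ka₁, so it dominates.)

First dissociation dominates. From Ka₁ = [H⁺][HA⁻]/[H₂A], x² + Ka₁·x − Ka₁·C = 0 with C = 0.12 M and Ka₁ = 8.85e-03. Solving: [H⁺] = (−Ka₁ + √(Ka₁² + 4·Ka₁·C)) / 2 = 2.8462e-02 M. pH = -log(2.8462e-02) = 1.55.

pH = 1.55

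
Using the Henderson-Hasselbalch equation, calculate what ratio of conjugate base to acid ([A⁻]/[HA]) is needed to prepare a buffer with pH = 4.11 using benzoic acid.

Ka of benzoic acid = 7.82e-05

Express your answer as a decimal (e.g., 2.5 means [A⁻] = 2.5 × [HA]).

pKa = -log(7.82e-05) = 4.1068. pH = pKa + log([A⁻]/[HA]), so log([A⁻]/[HA]) = pH − pKa = 4.11 − 4.1068 = 0.0032. [A⁻]/[HA] = 10^(0.0032) = 1.01

[A⁻]/[HA] = 1.01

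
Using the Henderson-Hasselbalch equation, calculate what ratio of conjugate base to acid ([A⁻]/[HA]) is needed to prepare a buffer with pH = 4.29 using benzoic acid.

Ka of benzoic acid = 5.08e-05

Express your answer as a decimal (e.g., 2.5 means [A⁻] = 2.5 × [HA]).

pKa = -log(5.08e-05) = 4.2941. pH = pKa + log([A⁻]/[HA]), so log([A⁻]/[HA]) = pH − pKa = 4.29 − 4.2941 = -0.0041. [A⁻]/[HA] = 10^(-0.0041) = 0.991

[A⁻]/[HA] = 0.991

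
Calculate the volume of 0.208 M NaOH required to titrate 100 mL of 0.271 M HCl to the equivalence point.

At equivalence: moles acid = moles base. moles HCl = 0.271 × 100/1000 = 0.0271 mol. V_base = moles / 0.208 × 1000 = 130.3 mL.

V_{base} = 130.3 mL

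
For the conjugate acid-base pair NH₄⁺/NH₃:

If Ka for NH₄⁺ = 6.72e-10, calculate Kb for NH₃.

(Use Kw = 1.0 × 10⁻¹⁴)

For a conjugate pair Ka × Kb = Kw, so Kb = Kw/Ka = 1.0 × 10⁻¹⁴ / 6.72e-10 = 1.49e-05.

K_b = 1.49e-05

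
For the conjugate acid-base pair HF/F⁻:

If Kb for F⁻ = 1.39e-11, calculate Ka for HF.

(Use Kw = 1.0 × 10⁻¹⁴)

For a conjugate pair Ka × Kb = Kw, so Ka = Kw/Kb = 1.0 × 10⁻¹⁴ / 1.39e-11 = 7.19e-04.

K_a = 7.19e-04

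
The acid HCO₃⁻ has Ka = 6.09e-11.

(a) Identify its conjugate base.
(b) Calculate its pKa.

(a) The conjugate base is formed by removing one H⁺ from HCO₃⁻, giving CO₃²⁻. (b) pKa = -log(Ka) = -log(6.09e-11) = 10.22.

Conjugate base: CO₃²⁻; pK_a = 10.22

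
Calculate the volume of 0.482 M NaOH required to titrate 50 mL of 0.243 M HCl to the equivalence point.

At equivalence: moles acid = moles base. moles HCl = 0.243 × 50/1000 = 0.01215 mol. V_base = moles / 0.482 × 1000 = 25.2 mL.

V_{base} = 25.2 mL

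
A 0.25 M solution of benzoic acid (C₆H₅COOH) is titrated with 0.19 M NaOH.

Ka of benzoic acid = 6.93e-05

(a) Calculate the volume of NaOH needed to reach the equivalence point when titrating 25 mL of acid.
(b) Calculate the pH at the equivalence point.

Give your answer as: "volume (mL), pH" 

moles acid = 0.25 × 25/1000 = 0.00625 mol; V_base = moles/0.19 × 1000 = 32.9 mL. At equivalence only the conjugate base is present: [A⁻] = 0.00625/0.058 = 1.0795e-01 M. Kb = Kw/Ka = 1.44e-10; [OH⁻] = √(Kb × [A⁻]) = 3.9469e-06; pOH = 5.40; pH = 14 - pOH = 8.60.

V = 32.9 mL, pH = 8.60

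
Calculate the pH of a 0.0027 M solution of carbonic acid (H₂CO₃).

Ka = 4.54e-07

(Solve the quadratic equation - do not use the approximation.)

x² + Ka×x - Ka×C = 0. Using quadratic formula: [H⁺] = 3.4785e-05

pH = 4.46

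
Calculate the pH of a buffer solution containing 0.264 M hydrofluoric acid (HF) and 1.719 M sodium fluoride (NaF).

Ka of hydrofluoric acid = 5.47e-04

pKa = -log(5.47e-04) = 3.26. pH = pKa + log([A⁻]/[HA]) = 3.26 + log(1.719/0.264)

pH = 4.08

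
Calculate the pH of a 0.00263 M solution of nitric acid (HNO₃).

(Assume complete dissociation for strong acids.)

[H⁺] = 0.00263 M for strong acid. pH = -log[H⁺] = -log(0.00263)

pH = 2.58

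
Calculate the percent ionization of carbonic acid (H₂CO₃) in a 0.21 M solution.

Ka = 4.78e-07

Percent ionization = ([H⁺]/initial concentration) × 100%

Using Ka equilibrium: x² + Ka×x - Ka×C = 0. Solving: [H⁺] = 3.1659e-04. Percent = (3.1659e-04/0.21) × 100

Percent ionization = 0.151%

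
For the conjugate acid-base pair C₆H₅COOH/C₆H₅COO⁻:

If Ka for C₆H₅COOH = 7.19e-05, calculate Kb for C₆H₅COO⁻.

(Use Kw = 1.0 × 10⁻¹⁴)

For a conjugate pair Ka × Kb = Kw, so Kb = Kw/Ka = 1.0 × 10⁻¹⁴ / 7.19e-05 = 1.39e-10.

K_b = 1.39e-10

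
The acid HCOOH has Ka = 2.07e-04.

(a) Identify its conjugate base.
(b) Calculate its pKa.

(a) The conjugate base is formed by removing one H⁺ from HCOOH, giving HCOO⁻. (b) pKa = -log(Ka) = -log(2.07e-04) = 3.68.

Conjugate base: HCOO⁻; pK_a = 3.68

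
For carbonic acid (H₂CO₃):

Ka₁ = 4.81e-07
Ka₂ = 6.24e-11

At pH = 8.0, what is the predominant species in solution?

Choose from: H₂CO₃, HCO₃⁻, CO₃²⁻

pKa₁ = 6.32, pKa₂ = 10.20. For a polyprotic acid the predominant species crosses at each pKa: below pKa_n the protonated form dominates, above it the deprotonated form does. At pH = 8.0, the predominant species is HCO₃⁻.

HCO₃⁻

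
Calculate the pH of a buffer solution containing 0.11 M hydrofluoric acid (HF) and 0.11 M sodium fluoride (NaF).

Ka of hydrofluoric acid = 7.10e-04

pKa = -log(7.10e-04) = 3.15. pH = pKa + log([A⁻]/[HA]) = 3.15 + log(0.11/0.11)

pH = 3.15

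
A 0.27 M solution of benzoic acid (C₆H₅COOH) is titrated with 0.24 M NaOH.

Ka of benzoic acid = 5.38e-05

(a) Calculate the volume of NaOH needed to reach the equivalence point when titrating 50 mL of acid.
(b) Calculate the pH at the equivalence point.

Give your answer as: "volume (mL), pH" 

moles acid = 0.27 × 50/1000 = 0.0135 mol; V_base = moles/0.24 × 1000 = 56.2 mL. At equivalence only the conjugate base is present: [A⁻] = 0.0135/0.106 = 1.2706e-01 M. Kb = Kw/Ka = 1.86e-10; [OH⁻] = √(Kb × [A⁻]) = 4.8597e-06; pOH = 5.31; pH = 14 - pOH = 8.69.

V = 56.2 mL, pH = 8.69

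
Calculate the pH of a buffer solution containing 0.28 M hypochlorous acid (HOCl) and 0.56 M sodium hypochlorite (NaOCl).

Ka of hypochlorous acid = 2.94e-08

pKa = -log(2.94e-08) = 7.53. pH = pKa + log([A⁻]/[HA]) = 7.53 + log(0.56/0.28)

pH = 7.83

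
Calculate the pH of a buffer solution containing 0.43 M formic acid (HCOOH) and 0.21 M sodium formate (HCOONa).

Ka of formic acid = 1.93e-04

pKa = -log(1.93e-04) = 3.71. pH = pKa + log([A⁻]/[HA]) = 3.71 + log(0.21/0.43)

pH = 3.40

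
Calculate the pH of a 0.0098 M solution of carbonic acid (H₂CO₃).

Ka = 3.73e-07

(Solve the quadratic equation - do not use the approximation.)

x² + Ka×x - Ka×C = 0. Using quadratic formula: [H⁺] = 6.0274e-05

pH = 4.22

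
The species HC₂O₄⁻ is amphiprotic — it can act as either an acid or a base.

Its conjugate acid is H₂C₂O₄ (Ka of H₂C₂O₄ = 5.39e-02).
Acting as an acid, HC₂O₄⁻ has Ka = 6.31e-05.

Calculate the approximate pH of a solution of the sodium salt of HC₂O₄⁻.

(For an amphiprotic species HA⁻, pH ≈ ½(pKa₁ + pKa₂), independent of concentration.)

pKa₁ = -log(5.39e-02) = 1.27; pKa₂ = -log(6.31e-05) = 4.20. For an amphiprotic species, pH ≈ ½(pKa₁ + pKa₂) = ½(1.27 + 4.20) = 2.73.

pH = 2.73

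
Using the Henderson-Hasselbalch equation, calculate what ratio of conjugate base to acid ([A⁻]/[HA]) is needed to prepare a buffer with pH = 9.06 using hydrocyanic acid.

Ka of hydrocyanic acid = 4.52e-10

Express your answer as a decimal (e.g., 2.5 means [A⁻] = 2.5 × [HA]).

pKa = -log(4.52e-10) = 9.3449. pH = pKa + log([A⁻]/[HA]), so log([A⁻]/[HA]) = pH − pKa = 9.06 − 9.3449 = -0.2849. [A⁻]/[HA] = 10^(-0.2849) = 0.519

[A⁻]/[HA] = 0.519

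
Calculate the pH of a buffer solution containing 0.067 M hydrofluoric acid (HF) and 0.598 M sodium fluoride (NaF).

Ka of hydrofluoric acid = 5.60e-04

pKa = -log(5.60e-04) = 3.25. pH = pKa + log([A⁻]/[HA]) = 3.25 + log(0.598/0.067)

pH = 4.20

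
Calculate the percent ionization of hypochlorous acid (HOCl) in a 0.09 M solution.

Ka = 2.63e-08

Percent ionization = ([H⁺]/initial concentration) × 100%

Using Ka equilibrium: x² + Ka×x - Ka×C = 0. Solving: [H⁺] = 4.8639e-05. Percent = (4.8639e-05/0.09) × 100

Percent ionization = 0.054%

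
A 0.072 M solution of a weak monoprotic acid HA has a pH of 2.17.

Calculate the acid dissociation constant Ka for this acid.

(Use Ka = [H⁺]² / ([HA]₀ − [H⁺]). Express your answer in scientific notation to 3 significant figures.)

[H⁺] = 10^(−pH) = 10^(−2.17) = 6.761e-03 M. For HA ⇌ H⁺ + A⁻, Ka = [H⁺][A⁻]/[HA] = [H⁺]² / ([HA]₀ − [H⁺]) = (6.761e-03)² / (0.072 − 6.761e-03) = 7.01e-04.

K_a = 7.01e-04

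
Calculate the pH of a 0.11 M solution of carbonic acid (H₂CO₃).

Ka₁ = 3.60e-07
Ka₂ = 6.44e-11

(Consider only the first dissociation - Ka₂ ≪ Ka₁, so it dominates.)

First dissociation dominates. From Ka₁ = [H⁺][HA⁻]/[H₂A], x² + Ka₁·x − Ka₁·C = 0 with C = 0.11 M and Ka₁ = 3.60e-07. Solving: [H⁺] = (−Ka₁ + √(Ka₁² + 4·Ka₁·C)) / 2 = 1.9882e-04 M. pH = -log(1.9882e-04) = 3.70.

pH = 3.70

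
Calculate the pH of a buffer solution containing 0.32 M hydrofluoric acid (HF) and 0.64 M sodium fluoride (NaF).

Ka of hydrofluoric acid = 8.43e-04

pKa = -log(8.43e-04) = 3.07. pH = pKa + log([A⁻]/[HA]) = 3.07 + log(0.64/0.32)

pH = 3.38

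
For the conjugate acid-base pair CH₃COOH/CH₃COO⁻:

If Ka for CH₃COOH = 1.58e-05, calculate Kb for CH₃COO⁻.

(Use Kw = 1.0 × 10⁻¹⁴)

For a conjugate pair Ka × Kb = Kw, so Kb = Kw/Ka = 1.0 × 10⁻¹⁴ / 1.58e-05 = 6.33e-10.

K_b = 6.33e-10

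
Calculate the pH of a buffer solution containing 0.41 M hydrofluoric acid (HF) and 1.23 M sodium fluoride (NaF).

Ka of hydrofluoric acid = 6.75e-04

pKa = -log(6.75e-04) = 3.17. pH = pKa + log([A⁻]/[HA]) = 3.17 + log(1.23/0.41)

pH = 3.65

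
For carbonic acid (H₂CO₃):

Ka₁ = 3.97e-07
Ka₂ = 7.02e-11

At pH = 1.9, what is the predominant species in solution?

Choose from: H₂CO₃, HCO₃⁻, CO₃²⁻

pKa₁ = 6.40, pKa₂ = 10.15. For a polyprotic acid the predominant species crosses at each pKa: below pKa_n the protonated form dominates, above it the deprotonated form does. At pH = 1.9, the predominant species is H₂CO₃.

H₂CO₃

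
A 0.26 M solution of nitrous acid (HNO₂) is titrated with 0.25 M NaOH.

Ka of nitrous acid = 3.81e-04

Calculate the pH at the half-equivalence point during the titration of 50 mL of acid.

At half-equivalence [HA] = [A⁻], so Henderson-Hasselbalch gives pH = pKa = -log(3.81e-04) = 3.42.

pH = pKa = 3.42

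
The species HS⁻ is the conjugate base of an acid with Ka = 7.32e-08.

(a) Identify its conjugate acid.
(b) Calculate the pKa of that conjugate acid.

(a) The conjugate acid is formed by adding one H⁺ to HS⁻, giving H₂S. (b) pKa = -log(Ka) = -log(7.32e-08) = 7.14.

Conjugate acid: H₂S; pK_a = 7.14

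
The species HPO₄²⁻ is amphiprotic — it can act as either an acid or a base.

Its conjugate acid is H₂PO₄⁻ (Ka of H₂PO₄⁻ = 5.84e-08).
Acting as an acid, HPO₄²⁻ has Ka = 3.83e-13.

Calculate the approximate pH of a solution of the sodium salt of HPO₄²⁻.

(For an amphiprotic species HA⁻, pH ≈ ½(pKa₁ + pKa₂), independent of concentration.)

pKa₁ = -log(5.84e-08) = 7.23; pKa₂ = -log(3.83e-13) = 12.42. For an amphiprotic species, pH ≈ ½(pKa₁ + pKa₂) = ½(7.23 + 12.42) = 9.83.

pH = 9.83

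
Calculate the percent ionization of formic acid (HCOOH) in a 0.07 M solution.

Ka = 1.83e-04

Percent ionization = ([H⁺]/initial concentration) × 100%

Using Ka equilibrium: x² + Ka×x - Ka×C = 0. Solving: [H⁺] = 3.4888e-03. Percent = (3.4888e-03/0.07) × 100

Percent ionization = 4.98%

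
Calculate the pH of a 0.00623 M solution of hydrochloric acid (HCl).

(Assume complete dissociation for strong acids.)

[H⁺] = 0.00623 M for strong acid. pH = -log[H⁺] = -log(0.00623)

pH = 2.21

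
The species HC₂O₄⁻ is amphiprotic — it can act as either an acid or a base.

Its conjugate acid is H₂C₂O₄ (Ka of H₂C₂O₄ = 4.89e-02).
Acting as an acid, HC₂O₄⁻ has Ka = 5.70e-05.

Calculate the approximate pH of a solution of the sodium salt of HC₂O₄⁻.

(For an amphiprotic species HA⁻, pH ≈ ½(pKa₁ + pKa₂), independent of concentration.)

pKa₁ = -log(4.89e-02) = 1.31; pKa₂ = -log(5.70e-05) = 4.24. For an amphiprotic species, pH ≈ ½(pKa₁ + pKa₂) = ½(1.31 + 4.24) = 2.78.

pH = 2.78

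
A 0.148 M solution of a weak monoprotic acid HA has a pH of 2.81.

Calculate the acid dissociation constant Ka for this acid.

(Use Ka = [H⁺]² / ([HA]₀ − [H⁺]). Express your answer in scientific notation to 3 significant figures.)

[H⁺] = 10^(−pH) = 10^(−2.81) = 1.549e-03 M. For HA ⇌ H⁺ + A⁻, Ka = [H⁺][A⁻]/[HA] = [H⁺]² / ([HA]₀ − [H⁺]) = (1.549e-03)² / (0.148 − 1.549e-03) = 1.64e-05.

K_a = 1.64e-05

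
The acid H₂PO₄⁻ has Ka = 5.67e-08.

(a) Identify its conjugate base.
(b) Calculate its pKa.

(a) The conjugate base is formed by removing one H⁺ from H₂PO₄⁻, giving HPO₄²⁻. (b) pKa = -log(Ka) = -log(5.67e-08) = 7.25.

Conjugate base: HPO₄²⁻; pK_a = 7.25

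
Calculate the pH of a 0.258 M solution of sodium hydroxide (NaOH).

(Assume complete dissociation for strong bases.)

[OH⁻] = 0.258 M for strong base. pOH = -log[OH⁻] = 0.59, pH = 14 - pOH

pH = 13.41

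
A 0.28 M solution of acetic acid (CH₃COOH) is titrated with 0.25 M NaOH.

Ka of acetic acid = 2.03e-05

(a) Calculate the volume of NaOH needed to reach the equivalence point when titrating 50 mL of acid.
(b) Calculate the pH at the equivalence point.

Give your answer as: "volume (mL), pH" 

moles acid = 0.28 × 50/1000 = 0.014 mol; V_base = moles/0.25 × 1000 = 56.0 mL. At equivalence only the conjugate base is present: [A⁻] = 0.014/0.106 = 1.3208e-01 M. Kb = Kw/Ka = 4.93e-10; [OH⁻] = √(Kb × [A⁻]) = 8.0661e-06; pOH = 5.09; pH = 14 - pOH = 8.91.

V = 56.0 mL, pH = 8.91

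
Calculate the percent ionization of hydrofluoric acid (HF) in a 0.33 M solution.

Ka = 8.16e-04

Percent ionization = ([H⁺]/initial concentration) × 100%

Using Ka equilibrium: x² + Ka×x - Ka×C = 0. Solving: [H⁺] = 1.6007e-02. Percent = (1.6007e-02/0.33) × 100

Percent ionization = 4.85%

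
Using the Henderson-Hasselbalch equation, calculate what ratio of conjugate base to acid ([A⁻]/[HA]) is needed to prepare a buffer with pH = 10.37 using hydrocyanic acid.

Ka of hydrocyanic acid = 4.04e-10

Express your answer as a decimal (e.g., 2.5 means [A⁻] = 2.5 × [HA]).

pKa = -log(4.04e-10) = 9.3936. pH = pKa + log([A⁻]/[HA]), so log([A⁻]/[HA]) = pH − pKa = 10.37 − 9.3936 = 0.9764. [A⁻]/[HA] = 10^(0.9764) = 9.47

[A⁻]/[HA] = 9.47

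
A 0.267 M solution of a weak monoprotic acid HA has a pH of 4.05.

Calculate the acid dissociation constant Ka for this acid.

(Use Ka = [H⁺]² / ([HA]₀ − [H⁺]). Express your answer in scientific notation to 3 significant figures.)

[H⁺] = 10^(−pH) = 10^(−4.05) = 8.913e-05 M. For HA ⇌ H⁺ + A⁻, Ka = [H⁺][A⁻]/[HA] = [H⁺]² / ([HA]₀ − [H⁺]) = (8.913e-05)² / (0.267 − 8.913e-05) = 2.98e-08.

K_a = 2.98e-08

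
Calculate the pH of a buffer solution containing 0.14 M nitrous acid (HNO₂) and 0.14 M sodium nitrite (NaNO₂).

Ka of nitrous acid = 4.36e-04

pKa = -log(4.36e-04) = 3.36. pH = pKa + log([A⁻]/[HA]) = 3.36 + log(0.14/0.14)

pH = 3.36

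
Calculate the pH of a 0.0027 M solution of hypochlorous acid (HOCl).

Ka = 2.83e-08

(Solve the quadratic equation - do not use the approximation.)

x² + Ka×x - Ka×C = 0. Using quadratic formula: [H⁺] = 8.7271e-06

pH = 5.06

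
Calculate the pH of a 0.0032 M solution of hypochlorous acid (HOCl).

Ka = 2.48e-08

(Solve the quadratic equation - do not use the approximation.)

x² + Ka×x - Ka×C = 0. Using quadratic formula: [H⁺] = 8.8960e-06

pH = 5.05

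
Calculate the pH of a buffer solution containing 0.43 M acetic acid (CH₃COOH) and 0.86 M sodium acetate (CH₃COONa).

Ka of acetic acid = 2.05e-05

pKa = -log(2.05e-05) = 4.69. pH = pKa + log([A⁻]/[HA]) = 4.69 + log(0.86/0.43)

pH = 4.99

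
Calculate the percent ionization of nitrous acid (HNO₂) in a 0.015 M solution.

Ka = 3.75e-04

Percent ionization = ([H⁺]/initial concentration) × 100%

Using Ka equilibrium: x² + Ka×x - Ka×C = 0. Solving: [H⁺] = 2.1916e-03. Percent = (2.1916e-03/0.015) × 100

Percent ionization = 14.6%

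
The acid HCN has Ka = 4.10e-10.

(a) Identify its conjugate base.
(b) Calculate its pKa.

(a) The conjugate base is formed by removing one H⁺ from HCN, giving CN⁻. (b) pKa = -log(Ka) = -log(4.10e-10) = 9.39.

Conjugate base: CN⁻; pK_a = 9.39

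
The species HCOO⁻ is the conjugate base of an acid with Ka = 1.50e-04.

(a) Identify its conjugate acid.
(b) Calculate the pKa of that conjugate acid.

(a) The conjugate acid is formed by adding one H⁺ to HCOO⁻, giving HCOOH. (b) pKa = -log(Ka) = -log(1.50e-04) = 3.82.

Conjugate acid: HCOOH; pK_a = 3.82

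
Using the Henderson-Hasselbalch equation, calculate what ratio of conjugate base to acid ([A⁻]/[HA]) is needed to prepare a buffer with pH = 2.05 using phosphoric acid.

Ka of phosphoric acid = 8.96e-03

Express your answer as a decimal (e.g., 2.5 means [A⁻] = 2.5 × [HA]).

pKa = -log(8.96e-03) = 2.0477. pH = pKa + log([A⁻]/[HA]), so log([A⁻]/[HA]) = pH − pKa = 2.05 − 2.0477 = 0.0023. [A⁻]/[HA] = 10^(0.0023) = 1.01

[A⁻]/[HA] = 1.01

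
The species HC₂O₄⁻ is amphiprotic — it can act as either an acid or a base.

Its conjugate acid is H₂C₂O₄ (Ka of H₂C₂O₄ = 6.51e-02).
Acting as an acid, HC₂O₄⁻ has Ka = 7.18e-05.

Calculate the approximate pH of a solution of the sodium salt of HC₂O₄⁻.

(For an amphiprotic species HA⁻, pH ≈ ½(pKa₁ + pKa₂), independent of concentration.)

pKa₁ = -log(6.51e-02) = 1.19; pKa₂ = -log(7.18e-05) = 4.14. For an amphiprotic species, pH ≈ ½(pKa₁ + pKa₂) = ½(1.19 + 4.14) = 2.67.

pH = 2.67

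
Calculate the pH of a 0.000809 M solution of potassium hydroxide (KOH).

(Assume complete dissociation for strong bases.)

[OH⁻] = 0.000809 M for strong base. pOH = -log[OH⁻] = 3.09, pH = 14 - pOH

pH = 10.91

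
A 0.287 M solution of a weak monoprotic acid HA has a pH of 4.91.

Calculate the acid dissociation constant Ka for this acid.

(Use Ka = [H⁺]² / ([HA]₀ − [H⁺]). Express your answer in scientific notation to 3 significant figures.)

[H⁺] = 10^(−pH) = 10^(−4.91) = 1.230e-05 M. For HA ⇌ H⁺ + A⁻, Ka = [H⁺][A⁻]/[HA] = [H⁺]² / ([HA]₀ − [H⁺]) = (1.230e-05)² / (0.287 − 1.230e-05) = 5.27e-10.

K_a = 5.27e-10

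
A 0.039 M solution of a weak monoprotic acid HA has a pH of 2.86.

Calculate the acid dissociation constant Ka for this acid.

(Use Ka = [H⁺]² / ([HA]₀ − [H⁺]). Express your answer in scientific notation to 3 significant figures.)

[H⁺] = 10^(−pH) = 10^(−2.86) = 1.380e-03 M. For HA ⇌ H⁺ + A⁻, Ka = [H⁺][A⁻]/[HA] = [H⁺]² / ([HA]₀ − [H⁺]) = (1.380e-03)² / (0.039 − 1.380e-03) = 5.07e-05.

K_a = 5.07e-05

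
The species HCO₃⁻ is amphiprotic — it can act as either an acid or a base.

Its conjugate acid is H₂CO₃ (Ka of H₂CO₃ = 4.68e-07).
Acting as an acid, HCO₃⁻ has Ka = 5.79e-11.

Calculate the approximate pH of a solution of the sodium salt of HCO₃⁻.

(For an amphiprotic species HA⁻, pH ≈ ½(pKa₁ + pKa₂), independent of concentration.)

pKa₁ = -log(4.68e-07) = 6.33; pKa₂ = -log(5.79e-11) = 10.24. For an amphiprotic species, pH ≈ ½(pKa₁ + pKa₂) = ½(6.33 + 10.24) = 8.28.

pH = 8.28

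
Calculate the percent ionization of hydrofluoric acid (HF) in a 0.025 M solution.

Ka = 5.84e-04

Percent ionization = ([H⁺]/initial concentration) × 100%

Using Ka equilibrium: x² + Ka×x - Ka×C = 0. Solving: [H⁺] = 3.5401e-03. Percent = (3.5401e-03/0.025) × 100

Percent ionization = 14.2%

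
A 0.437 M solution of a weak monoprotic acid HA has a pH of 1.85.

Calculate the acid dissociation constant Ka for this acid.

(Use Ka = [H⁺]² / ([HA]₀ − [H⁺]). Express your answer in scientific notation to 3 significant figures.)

[H⁺] = 10^(−pH) = 10^(−1.85) = 1.413e-02 M. For HA ⇌ H⁺ + A⁻, Ka = [H⁺][A⁻]/[HA] = [H⁺]² / ([HA]₀ − [H⁺]) = (1.413e-02)² / (0.437 − 1.413e-02) = 4.72e-04.

K_a = 4.72e-04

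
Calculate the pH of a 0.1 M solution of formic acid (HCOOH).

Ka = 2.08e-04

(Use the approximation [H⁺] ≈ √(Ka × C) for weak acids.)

[H⁺] = √(Ka × C) = √(2.08e-04 × 0.1) = 4.5607e-03. pH = -log(4.5607e-03)

pH = 2.34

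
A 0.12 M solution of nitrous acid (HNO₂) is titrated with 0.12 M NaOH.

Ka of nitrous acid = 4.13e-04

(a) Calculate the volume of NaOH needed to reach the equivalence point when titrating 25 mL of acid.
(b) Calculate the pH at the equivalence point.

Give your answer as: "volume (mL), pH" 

moles acid = 0.12 × 25/1000 = 0.003 mol; V_base = moles/0.12 × 1000 = 25.0 mL. At equivalence only the conjugate base is present: [A⁻] = 0.003/0.050 = 6.0000e-02 M. Kb = Kw/Ka = 2.42e-11; [OH⁻] = √(Kb × [A⁻]) = 1.2053e-06; pOH = 5.92; pH = 14 - pOH = 8.08.

V = 25.0 mL, pH = 8.08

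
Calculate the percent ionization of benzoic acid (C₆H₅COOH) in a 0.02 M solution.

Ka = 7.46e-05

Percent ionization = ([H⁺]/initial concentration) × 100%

Using Ka equilibrium: x² + Ka×x - Ka×C = 0. Solving: [H⁺] = 1.1847e-03. Percent = (1.1847e-03/0.02) × 100

Percent ionization = 5.92%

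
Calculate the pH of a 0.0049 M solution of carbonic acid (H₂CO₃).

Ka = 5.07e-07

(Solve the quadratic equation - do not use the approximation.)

x² + Ka×x - Ka×C = 0. Using quadratic formula: [H⁺] = 4.9590e-05

pH = 4.30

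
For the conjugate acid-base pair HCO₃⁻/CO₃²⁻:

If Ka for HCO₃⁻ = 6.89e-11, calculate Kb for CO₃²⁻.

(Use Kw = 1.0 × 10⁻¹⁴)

For a conjugate pair Ka × Kb = Kw, so Kb = Kw/Ka = 1.0 × 10⁻¹⁴ / 6.89e-11 = 1.45e-04.

K_b = 1.45e-04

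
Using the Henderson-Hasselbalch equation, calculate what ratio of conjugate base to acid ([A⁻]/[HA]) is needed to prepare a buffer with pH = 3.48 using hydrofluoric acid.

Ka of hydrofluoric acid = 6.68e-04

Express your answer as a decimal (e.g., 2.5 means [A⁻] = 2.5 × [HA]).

pKa = -log(6.68e-04) = 3.1752. pH = pKa + log([A⁻]/[HA]), so log([A⁻]/[HA]) = pH − pKa = 3.48 − 3.1752 = 0.3048. [A⁻]/[HA] = 10^(0.3048) = 2.02

[A⁻]/[HA] = 2.02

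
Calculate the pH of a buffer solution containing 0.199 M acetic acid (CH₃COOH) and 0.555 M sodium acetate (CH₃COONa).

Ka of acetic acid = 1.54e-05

pKa = -log(1.54e-05) = 4.81. pH = pKa + log([A⁻]/[HA]) = 4.81 + log(0.555/0.199)

pH = 5.26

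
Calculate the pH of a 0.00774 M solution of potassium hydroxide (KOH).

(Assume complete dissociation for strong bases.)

[OH⁻] = 0.00774 M for strong base. pOH = -log[OH⁻] = 2.11, pH = 14 - pOH

pH = 11.89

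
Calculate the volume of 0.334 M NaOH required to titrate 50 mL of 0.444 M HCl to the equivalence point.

At equivalence: moles acid = moles base. moles HCl = 0.444 × 50/1000 = 0.0222 mol. V_base = moles / 0.334 × 1000 = 66.5 mL.

V_{base} = 66.5 mL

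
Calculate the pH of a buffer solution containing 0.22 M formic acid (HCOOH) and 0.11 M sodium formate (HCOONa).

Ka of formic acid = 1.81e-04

pKa = -log(1.81e-04) = 3.74. pH = pKa + log([A⁻]/[HA]) = 3.74 + log(0.11/0.22)

pH = 3.44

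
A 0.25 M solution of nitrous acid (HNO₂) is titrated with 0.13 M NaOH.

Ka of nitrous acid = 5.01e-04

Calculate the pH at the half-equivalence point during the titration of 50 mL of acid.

At half-equivalence [HA] = [A⁻], so Henderson-Hasselbalch gives pH = pKa = -log(5.01e-04) = 3.30.

pH = pKa = 3.30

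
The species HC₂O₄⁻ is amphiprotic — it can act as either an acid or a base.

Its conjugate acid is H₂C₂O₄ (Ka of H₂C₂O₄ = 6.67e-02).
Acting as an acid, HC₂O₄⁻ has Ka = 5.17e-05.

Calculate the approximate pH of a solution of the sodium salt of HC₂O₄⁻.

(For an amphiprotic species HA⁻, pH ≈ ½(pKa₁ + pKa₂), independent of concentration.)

pKa₁ = -log(6.67e-02) = 1.18; pKa₂ = -log(5.17e-05) = 4.29. For an amphiprotic species, pH ≈ ½(pKa₁ + pKa₂) = ½(1.18 + 4.29) = 2.73.

pH = 2.73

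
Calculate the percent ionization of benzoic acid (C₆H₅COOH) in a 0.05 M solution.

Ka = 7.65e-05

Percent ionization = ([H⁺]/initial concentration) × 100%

Using Ka equilibrium: x² + Ka×x - Ka×C = 0. Solving: [H⁺] = 1.9179e-03. Percent = (1.9179e-03/0.05) × 100

Percent ionization = 3.84%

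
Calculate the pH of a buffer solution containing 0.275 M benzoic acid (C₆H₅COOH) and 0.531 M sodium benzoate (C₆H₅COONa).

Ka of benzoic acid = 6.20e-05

pKa = -log(6.20e-05) = 4.21. pH = pKa + log([A⁻]/[HA]) = 4.21 + log(0.531/0.275)

pH = 4.49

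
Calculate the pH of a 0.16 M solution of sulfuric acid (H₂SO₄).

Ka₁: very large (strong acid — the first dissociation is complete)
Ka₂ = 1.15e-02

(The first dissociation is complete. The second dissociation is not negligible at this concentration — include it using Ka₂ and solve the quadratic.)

First dissociation is complete: [H⁺]₀ = [HSO₄⁻]₀ = C = 0.16 M. Second dissociation HSO₄⁻ ⇌ H⁺ + SO₄²⁻: let x = [SO₄²⁻]. Ka₂ = (C + x)·x / (C − x) = 1.15e-02 → x² + (C + Ka₂)·x − Ka₂·C = 0 → x² + 0.17150·x − 1.840e-03 = 0. x = (−0.17150 + √(0.17150² + 4 × 1.840e-03)) / 2 = 1.0130e-02 M. [H⁺] = C + x = 0.16 + 1.0130e-02 = 1.7013e-01 M. pH = -log(1.7013e-01) = 0.77.

pH = 0.77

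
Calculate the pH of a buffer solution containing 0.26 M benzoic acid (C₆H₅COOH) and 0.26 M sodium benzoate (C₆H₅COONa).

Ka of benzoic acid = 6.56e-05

pKa = -log(6.56e-05) = 4.18. pH = pKa + log([A⁻]/[HA]) = 4.18 + log(0.26/0.26)

pH = 4.18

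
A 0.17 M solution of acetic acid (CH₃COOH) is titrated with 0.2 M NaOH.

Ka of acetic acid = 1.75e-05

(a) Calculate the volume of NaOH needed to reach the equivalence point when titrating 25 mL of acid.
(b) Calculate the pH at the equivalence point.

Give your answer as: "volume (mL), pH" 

moles acid = 0.17 × 25/1000 = 0.00425 mol; V_base = moles/0.2 × 1000 = 21.2 mL. At equivalence only the conjugate base is present: [A⁻] = 0.00425/0.046 = 9.1892e-02 M. Kb = Kw/Ka = 5.71e-10; [OH⁻] = √(Kb × [A⁻]) = 7.2464e-06; pOH = 5.14; pH = 14 - pOH = 8.86.

V = 21.2 mL, pH = 8.86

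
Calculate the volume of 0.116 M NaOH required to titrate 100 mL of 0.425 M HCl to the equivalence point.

At equivalence: moles acid = moles base. moles HCl = 0.425 × 100/1000 = 0.0425 mol. V_base = moles / 0.116 × 1000 = 366.4 mL.

V_{base} = 366.4 mL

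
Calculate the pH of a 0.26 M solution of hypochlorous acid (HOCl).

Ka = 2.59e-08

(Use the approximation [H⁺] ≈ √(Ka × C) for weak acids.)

[H⁺] = √(Ka × C) = √(2.59e-08 × 0.26) = 8.2061e-05. pH = -log(8.2061e-05)

pH = 4.09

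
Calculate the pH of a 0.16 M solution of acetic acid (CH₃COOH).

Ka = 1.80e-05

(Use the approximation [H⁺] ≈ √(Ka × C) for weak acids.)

[H⁺] = √(Ka × C) = √(1.80e-05 × 0.16) = 1.6971e-03. pH = -log(1.6971e-03)

pH = 2.77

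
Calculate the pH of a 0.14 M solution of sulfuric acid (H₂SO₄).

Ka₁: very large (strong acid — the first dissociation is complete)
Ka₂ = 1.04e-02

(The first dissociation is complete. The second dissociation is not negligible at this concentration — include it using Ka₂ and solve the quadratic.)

First dissociation is complete: [H⁺]₀ = [HSO₄⁻]₀ = C = 0.14 M. Second dissociation HSO₄⁻ ⇌ H⁺ + SO₄²⁻: let x = [SO₄²⁻]. Ka₂ = (C + x)·x / (C − x) = 1.04e-02 → x² + (C + Ka₂)·x − Ka₂·C = 0 → x² + 0.15040·x − 1.456e-03 = 0. x = (−0.15040 + √(0.15040² + 4 × 1.456e-03)) / 2 = 9.1270e-03 M. [H⁺] = C + x = 0.14 + 9.1270e-03 = 1.4913e-01 M. pH = -log(1.4913e-01) = 0.83.

pH = 0.83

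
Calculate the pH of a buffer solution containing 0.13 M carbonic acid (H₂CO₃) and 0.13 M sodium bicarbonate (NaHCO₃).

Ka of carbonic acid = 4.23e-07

pKa = -log(4.23e-07) = 6.37. pH = pKa + log([A⁻]/[HA]) = 6.37 + log(0.13/0.13)

pH = 6.37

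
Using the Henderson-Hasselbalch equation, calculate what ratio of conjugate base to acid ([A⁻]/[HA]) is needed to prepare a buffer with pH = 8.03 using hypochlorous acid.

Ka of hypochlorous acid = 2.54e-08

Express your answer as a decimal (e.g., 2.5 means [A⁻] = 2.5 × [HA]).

pKa = -log(2.54e-08) = 7.5952. pH = pKa + log([A⁻]/[HA]), so log([A⁻]/[HA]) = pH − pKa = 8.03 − 7.5952 = 0.4348. [A⁻]/[HA] = 10^(0.4348) = 2.72

[A⁻]/[HA] = 2.72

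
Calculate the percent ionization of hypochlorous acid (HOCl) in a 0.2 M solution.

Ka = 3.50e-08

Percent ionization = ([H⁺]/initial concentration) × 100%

Using Ka equilibrium: x² + Ka×x - Ka×C = 0. Solving: [H⁺] = 8.3649e-05. Percent = (8.3649e-05/0.2) × 100

Percent ionization = 0.0418%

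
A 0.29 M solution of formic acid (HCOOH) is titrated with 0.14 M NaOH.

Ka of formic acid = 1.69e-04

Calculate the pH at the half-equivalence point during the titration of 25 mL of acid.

At half-equivalence [HA] = [A⁻], so Henderson-Hasselbalch gives pH = pKa = -log(1.69e-04) = 3.77.

pH = pKa = 3.77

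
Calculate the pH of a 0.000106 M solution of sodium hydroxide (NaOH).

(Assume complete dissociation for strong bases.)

[OH⁻] = 0.000106 M for strong base. pOH = -log[OH⁻] = 3.97, pH = 14 - pOH

pH = 10.03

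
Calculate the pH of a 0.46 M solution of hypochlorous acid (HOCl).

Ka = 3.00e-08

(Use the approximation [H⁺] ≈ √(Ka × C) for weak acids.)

[H⁺] = √(Ka × C) = √(3.00e-08 × 0.46) = 1.1747e-04. pH = -log(1.1747e-04)

pH = 3.93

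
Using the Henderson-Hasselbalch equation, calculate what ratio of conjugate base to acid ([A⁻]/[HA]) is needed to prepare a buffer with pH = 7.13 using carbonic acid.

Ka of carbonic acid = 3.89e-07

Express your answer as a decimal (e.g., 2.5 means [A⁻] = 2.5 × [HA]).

pKa = -log(3.89e-07) = 6.4101. pH = pKa + log([A⁻]/[HA]), so log([A⁻]/[HA]) = pH − pKa = 7.13 − 6.4101 = 0.7199. [A⁻]/[HA] = 10^(0.7199) = 5.25

[A⁻]/[HA] = 5.25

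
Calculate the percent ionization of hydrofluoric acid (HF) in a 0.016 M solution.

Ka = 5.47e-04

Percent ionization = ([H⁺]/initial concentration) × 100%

Using Ka equilibrium: x² + Ka×x - Ka×C = 0. Solving: [H⁺] = 2.6975e-03. Percent = (2.6975e-03/0.016) × 100

Percent ionization = 16.9%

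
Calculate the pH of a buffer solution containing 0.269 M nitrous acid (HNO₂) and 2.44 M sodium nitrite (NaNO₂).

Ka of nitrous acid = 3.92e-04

pKa = -log(3.92e-04) = 3.41. pH = pKa + log([A⁻]/[HA]) = 3.41 + log(2.44/0.269)

pH = 4.36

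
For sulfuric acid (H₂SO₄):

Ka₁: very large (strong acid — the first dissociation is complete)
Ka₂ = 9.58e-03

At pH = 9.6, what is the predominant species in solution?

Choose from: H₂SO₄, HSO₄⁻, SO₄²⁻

The first dissociation is complete, so H₂SO₄ itself is never the predominant species in water; pKa₂ = -log(9.58e-03) = 2.02. For a polyprotic acid the predominant species crosses at each pKa: below pKa_n the protonated form dominates, above it the deprotonated form does. At pH = 9.6, the predominant species is SO₄²⁻.

SO₄²⁻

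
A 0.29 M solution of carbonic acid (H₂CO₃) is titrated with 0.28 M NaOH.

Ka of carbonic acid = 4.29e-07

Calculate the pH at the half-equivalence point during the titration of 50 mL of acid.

At half-equivalence [HA] = [A⁻], so Henderson-Hasselbalch gives pH = pKa = -log(4.29e-07) = 6.37.

pH = pKa = 6.37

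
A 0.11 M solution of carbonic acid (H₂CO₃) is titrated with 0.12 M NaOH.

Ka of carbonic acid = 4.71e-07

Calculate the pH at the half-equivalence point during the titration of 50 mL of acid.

At half-equivalence [HA] = [A⁻], so Henderson-Hasselbalch gives pH = pKa = -log(4.71e-07) = 6.33.

pH = pKa = 6.33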